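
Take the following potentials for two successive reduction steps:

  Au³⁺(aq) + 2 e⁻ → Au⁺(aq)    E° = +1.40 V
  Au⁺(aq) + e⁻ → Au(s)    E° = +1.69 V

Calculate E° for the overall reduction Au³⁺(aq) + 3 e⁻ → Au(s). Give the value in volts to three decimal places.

Standard free energies of sequential steps add: ΔG°₃ = ΔG°₁ + ΔG°₂, so n₃E°₃ = n₁E°₁ + n₂E°₂.
E°₃ = (2×+1.40 + 1×+1.69) / 3 = (+4.490) / 3 = +1.497 V.

+1.497 V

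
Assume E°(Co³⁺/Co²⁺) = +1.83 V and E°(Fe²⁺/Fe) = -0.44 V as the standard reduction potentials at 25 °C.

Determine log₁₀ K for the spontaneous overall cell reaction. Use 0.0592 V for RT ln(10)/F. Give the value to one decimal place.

76.7

Cathode: Co³⁺/Co²⁺; anode: Fe²⁺/Fe. E°cell = +2.27 V, n = 2.
log K = nE°cell / 0.0592 = (2)(+2.27) / 0.0592 = 76.7.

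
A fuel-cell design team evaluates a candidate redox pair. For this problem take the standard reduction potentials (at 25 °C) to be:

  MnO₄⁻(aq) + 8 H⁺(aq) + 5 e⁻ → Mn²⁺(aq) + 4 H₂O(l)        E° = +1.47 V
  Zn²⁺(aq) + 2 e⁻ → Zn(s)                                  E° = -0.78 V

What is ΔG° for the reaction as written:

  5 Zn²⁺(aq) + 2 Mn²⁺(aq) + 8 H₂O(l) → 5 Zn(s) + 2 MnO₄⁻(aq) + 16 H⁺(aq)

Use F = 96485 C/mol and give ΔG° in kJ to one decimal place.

+2170.9 kJ

As written, Zn²⁺/Zn is reduced (cathode) and MnO₄⁻/Mn²⁺ is oxidised (anode), so E°cell = (-0.78) − (+1.47) = -2.25 V.
Balancing electrons gives n = 10.
ΔG° = −nFE° = −(10)(96485)(-2.25) = 2,170,912 J = +2170.9 kJ.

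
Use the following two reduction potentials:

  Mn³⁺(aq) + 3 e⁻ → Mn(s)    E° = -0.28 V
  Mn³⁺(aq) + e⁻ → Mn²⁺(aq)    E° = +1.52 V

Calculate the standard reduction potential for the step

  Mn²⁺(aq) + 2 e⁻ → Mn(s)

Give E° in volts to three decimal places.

-1.180 V

Sequential free energies add, so n₃E°₃ = n₁E°₁ + n₂E°₂.
With n₃ = 3, and the known step contributing 1×(+1.52) V, the unknown satisfies 2·E° = 3×(-0.28) − 1×(+1.52) = -2.360.
E° = -2.360 / 2 = -1.180 V.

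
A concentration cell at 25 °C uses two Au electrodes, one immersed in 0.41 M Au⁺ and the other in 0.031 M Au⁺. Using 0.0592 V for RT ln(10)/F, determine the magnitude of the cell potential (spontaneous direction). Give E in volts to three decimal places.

For a concentration cell E°cell = 0. The 0.41 M side is the cathode (reduction is favoured where [Au⁺] is higher).
With n = 1, E = −(0.0592/1) log([Au⁺]ₐₙ/[Au⁺]꜀ₐₜ) = −(0.0592/1) log(0.031/0.41) = −(0.0592/1)(-1.121) = +0.066 V.

+0.066 V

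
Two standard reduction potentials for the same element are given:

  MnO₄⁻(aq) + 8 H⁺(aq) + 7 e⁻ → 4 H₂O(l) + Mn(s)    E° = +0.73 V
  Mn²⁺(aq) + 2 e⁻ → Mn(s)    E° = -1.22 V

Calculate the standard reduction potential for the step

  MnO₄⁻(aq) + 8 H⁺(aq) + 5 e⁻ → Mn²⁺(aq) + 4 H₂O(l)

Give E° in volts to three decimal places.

Sequential free energies add, so n₃E°₃ = n₁E°₁ + n₂E°₂.
With n₃ = 7, and the known step contributing 2×(-1.22) V, the unknown satisfies 5·E° = 7×(+0.73) − 2×(-1.22) = +7.550.
E° = +7.550 / 5 = +1.510 V.

+1.510 V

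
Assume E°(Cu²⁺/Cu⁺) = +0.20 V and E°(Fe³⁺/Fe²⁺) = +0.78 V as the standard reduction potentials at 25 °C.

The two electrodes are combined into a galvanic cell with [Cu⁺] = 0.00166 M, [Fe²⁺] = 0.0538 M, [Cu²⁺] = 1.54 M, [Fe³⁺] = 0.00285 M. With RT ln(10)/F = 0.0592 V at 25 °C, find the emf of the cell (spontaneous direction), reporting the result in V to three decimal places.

Fe³⁺/Fe²⁺ is the cathode (higher E°), Cu²⁺/Cu⁺ the anode: E°cell = +0.78 − (+0.20) = +0.58 V, n = 1.
Overall: Fe³⁺(aq) + Cu⁺(aq) → Fe²⁺(aq) + Cu²⁺(aq)
Q = [Fe²⁺]·[Cu²⁺] / ([Fe³⁺]·[Cu⁺]); log Q = 4.243.
E = E° − (0.0592/n) log Q = +0.58 − (0.0592/1)(4.243) = +0.329 V.

+0.329 V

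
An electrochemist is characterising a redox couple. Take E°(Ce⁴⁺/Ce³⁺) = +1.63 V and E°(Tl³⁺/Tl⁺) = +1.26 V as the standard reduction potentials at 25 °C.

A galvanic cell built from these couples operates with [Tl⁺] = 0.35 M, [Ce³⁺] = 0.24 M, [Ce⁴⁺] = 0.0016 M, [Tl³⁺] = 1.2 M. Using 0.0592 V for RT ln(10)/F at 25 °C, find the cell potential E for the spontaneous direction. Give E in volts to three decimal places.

Ce⁴⁺/Ce³⁺ is the cathode (higher E°), Tl³⁺/Tl⁺ the anode: E°cell = +1.63 − (+1.26) = +0.37 V, n = 2.
Overall: 2 Ce⁴⁺(aq) + Tl⁺(aq) → 2 Ce³⁺(aq) + Tl³⁺(aq)
Q = [Ce³⁺]^2·[Tl³⁺] / ([Ce⁴⁺]^2·[Tl⁺]); log Q = 4.887.
E = E° − (0.0592/n) log Q = +0.37 − (0.0592/2)(4.887) = +0.225 V.

+0.225 V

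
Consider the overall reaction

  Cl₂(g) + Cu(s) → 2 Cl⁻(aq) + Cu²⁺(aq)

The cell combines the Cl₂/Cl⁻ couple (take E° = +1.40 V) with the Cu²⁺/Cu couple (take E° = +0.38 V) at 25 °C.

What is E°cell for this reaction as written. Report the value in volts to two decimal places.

+1.02 V

The Cl₂/Cl⁻ couple has the higher reduction potential, so it is the cathode; Cu²⁺/Cu is oxidised at the anode.
E°cell = E°(cathode) − E°(anode) = (+1.40) − (+0.38) = +1.02 V.
Since E°cell > 0, the reaction is spontaneous under standard conditions.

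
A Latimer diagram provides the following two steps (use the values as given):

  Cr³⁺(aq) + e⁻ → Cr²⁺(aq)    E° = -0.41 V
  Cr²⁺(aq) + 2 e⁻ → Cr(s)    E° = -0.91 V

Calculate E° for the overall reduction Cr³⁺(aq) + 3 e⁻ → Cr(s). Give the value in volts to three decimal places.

Adding the free-energy changes (−nFE°) of the two steps gives −n₃FE°₃ = −n₁FE°₁ − n₂FE°₂.
E°₃ = (1×-0.41 + 2×-0.91) / 3 = (-2.230) / 3 = -0.743 V.
E° values themselves are not directly additive — weighting by electron count is essential.

-0.743 V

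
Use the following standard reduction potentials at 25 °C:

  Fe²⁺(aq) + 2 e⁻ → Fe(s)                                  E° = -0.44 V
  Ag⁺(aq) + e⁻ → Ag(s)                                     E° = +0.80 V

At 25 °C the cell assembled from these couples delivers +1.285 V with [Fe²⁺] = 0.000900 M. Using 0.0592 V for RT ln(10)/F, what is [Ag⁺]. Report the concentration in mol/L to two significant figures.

Ag⁺/Ag is the cathode, Fe²⁺/Fe the anode: E°cell = +1.24 V, n = 2.
Overall reaction: 2 Ag⁺(aq) + Fe(s) → 2 Ag(s) + Fe²⁺(aq); Q = [Fe²⁺]^1/[Ag⁺]^2.
From E = E° − (0.0592/n) log Q: log Q = (E° − E)·n/0.0592 = (+1.24 − (+1.285))·2/0.0592 = -1.5203.
So 2·log[Ag⁺] = 1·log(0.0009) − log Q = -3.0458 − (-1.5203) = -1.5255; log[Ag⁺] = -1.5255 / 2 = -0.7628; [Ag⁺] = 10^(-0.7628) ≈ 0.17 M.

0.17 M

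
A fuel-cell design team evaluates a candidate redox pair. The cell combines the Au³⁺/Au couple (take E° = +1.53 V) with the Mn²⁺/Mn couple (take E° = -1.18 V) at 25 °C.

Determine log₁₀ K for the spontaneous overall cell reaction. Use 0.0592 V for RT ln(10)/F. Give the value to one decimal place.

274.7

Cathode: Au³⁺/Au; anode: Mn²⁺/Mn. E°cell = +2.71 V, n = 6.
log K = nE°cell / 0.0592 = (6)(+2.71) / 0.0592 = 274.7.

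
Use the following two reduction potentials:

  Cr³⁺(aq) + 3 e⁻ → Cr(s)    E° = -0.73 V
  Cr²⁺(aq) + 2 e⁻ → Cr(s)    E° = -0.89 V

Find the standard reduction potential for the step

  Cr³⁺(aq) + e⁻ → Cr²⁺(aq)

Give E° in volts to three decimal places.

-0.410 V

Sequential free energies add, so n₃E°₃ = n₁E°₁ + n₂E°₂.
With n₃ = 3, and the known step contributing 2×(-0.89) V, the unknown satisfies 1·E° = 3×(-0.73) − 2×(-0.89) = -0.410.
E° = -0.410 / 1 = -0.410 V.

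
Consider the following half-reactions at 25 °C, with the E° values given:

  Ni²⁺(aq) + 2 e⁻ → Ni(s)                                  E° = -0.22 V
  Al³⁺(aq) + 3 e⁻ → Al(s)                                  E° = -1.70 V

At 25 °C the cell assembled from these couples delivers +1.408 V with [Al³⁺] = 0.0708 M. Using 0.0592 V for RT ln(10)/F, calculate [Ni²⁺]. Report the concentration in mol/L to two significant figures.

0.00063 M

Ni²⁺/Ni is the cathode, Al³⁺/Al the anode: E°cell = +1.48 V, n = 6.
Overall reaction: 3 Ni²⁺(aq) + 2 Al(s) → 3 Ni(s) + 2 Al³⁺(aq); Q = [Al³⁺]^2/[Ni²⁺]^3.
From E = E° − (0.0592/n) log Q: log Q = (E° − E)·n/0.0592 = (+1.48 − (+1.408))·6/0.0592 = 7.2973.
So 3·log[Ni²⁺] = 2·log(0.0708) − log Q = -2.2999 − (7.2973) = -9.5972; log[Ni²⁺] = -9.5972 / 3 = -3.1991; [Ni²⁺] = 10^(-3.1991) ≈ 0.00063 M.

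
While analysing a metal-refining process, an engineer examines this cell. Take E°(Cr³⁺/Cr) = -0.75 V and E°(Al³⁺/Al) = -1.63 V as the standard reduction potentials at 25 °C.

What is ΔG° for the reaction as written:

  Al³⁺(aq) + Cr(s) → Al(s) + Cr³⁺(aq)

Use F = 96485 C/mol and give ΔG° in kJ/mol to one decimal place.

+254.7 kJ/mol

As written, Al³⁺/Al is reduced (cathode) and Cr³⁺/Cr is oxidised (anode), so E°cell = (-1.63) − (-0.75) = -0.88 V.
Balancing electrons gives n = 3.
ΔG° = −nFE° = −(3)(96485)(-0.88) = 254,720 J = +254.7 kJ/mol.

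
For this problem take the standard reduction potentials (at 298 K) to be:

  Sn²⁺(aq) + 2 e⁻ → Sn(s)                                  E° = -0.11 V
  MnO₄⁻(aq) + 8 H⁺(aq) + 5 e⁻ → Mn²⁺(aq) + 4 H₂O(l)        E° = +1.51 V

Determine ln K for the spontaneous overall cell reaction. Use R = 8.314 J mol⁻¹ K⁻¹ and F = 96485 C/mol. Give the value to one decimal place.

Cathode: MnO₄⁻/Mn²⁺; anode: Sn²⁺/Sn. E°cell = (+1.51) − (-0.11) = +1.62 V, with n = 10.
ΔG° = −nFE° = −RT ln K, so ln K = nFE°/(RT) = (10)(96485)(+1.62) / ((8.314)(298)) = 630.883.

630.9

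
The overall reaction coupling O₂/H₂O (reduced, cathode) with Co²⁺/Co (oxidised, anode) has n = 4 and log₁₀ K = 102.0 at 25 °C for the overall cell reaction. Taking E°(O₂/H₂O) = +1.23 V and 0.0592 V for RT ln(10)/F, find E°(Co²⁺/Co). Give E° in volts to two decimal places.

E°cell = (0.0592/n)·log K = (0.0592/4)(102.0) = +1.510 V.
Since O₂/H₂O is the cathode and Co²⁺/Co the anode, E°cell = E°(O₂/H₂O) − E°(Co²⁺/Co).
So E°(Co²⁺/Co) = E°(O₂/H₂O) − E°cell = (+1.23) − (+1.510) = -0.28 V.

-0.28 V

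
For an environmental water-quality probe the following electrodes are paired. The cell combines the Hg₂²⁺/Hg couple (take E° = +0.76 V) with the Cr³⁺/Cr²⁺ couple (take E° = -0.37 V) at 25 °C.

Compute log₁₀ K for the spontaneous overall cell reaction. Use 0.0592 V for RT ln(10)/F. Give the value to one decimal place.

Cathode: Hg₂²⁺/Hg; anode: Cr³⁺/Cr²⁺. E°cell = +1.13 V, n = 2.
log K = nE°cell / 0.0592 = (2)(+1.13) / 0.0592 = 38.2.

38.2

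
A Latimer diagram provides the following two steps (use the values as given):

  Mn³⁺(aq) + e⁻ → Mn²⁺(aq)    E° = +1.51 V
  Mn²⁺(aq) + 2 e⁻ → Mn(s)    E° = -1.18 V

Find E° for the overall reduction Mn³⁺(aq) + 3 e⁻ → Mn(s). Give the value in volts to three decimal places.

-0.283 V

Since ΔG° = −nFE° is additive over sequential reductions, n₃E°₃ = n₁E°₁ + n₂E°₂.
E°₃ = (1×+1.51 + 2×-1.18) / 3 = (-0.850) / 3 = -0.283 V.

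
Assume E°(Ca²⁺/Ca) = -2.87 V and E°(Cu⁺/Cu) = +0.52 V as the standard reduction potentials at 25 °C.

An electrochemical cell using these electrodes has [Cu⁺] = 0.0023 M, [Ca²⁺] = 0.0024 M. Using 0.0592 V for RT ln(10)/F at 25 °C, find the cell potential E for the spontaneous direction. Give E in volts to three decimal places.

Cu⁺/Cu is the cathode (higher E°), Ca²⁺/Ca the anode: E°cell = +0.52 − (-2.87) = +3.39 V, n = 2.
Overall: 2 Cu⁺(aq) + Ca(s) → 2 Cu(s) + Ca²⁺(aq)
Q = [Ca²⁺] / ([Cu⁺]^2); log Q = 2.657.
E = E° − (0.0592/n) log Q = +3.39 − (0.0592/2)(2.657) = +3.311 V.

+3.311 V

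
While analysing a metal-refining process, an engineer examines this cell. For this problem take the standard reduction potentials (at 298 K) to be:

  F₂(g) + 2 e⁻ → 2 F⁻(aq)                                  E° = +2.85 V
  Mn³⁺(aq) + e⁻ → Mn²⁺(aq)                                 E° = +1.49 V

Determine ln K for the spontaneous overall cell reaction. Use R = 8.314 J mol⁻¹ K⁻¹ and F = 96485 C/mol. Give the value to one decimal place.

Cathode: F₂/F⁻; anode: Mn³⁺/Mn²⁺. E°cell = (+2.85) − (+1.49) = +1.36 V, with n = 2.
ΔG° = −nFE° = −RT ln K, so ln K = nFE°/(RT) = (2)(96485)(+1.36) / ((8.314)(298)) = 105.926.

105.9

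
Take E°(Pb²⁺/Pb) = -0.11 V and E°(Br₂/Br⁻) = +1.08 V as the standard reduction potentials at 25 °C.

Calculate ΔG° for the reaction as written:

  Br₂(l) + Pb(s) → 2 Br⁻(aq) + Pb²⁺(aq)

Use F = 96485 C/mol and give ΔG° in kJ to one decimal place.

-229.6 kJ

As written, Br₂/Br⁻ is reduced (cathode) and Pb²⁺/Pb is oxidised (anode), so E°cell = (+1.08) − (-0.11) = +1.19 V.
Balancing electrons gives n = 2.
ΔG° = −nFE° = −(2)(96485)(+1.19) = -229,634 J = -229.6 kJ.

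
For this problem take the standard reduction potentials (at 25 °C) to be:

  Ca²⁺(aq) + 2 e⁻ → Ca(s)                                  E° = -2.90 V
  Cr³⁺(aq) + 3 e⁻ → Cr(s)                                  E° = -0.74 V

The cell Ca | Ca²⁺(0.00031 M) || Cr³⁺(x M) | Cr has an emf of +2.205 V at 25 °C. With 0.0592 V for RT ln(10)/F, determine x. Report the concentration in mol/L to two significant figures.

0.0010 M

Cr³⁺/Cr is the cathode, Ca²⁺/Ca the anode: E°cell = +2.16 V, n = 6.
Overall reaction: 2 Cr³⁺(aq) + 3 Ca(s) → 2 Cr(s) + 3 Ca²⁺(aq); Q = [Ca²⁺]^3/[Cr³⁺]^2.
From E = E° − (0.0592/n) log Q: log Q = (E° − E)·n/0.0592 = (+2.16 − (+2.205))·6/0.0592 = -4.5608.
So 2·log[Cr³⁺] = 3·log(0.00031) − log Q = -10.5259 − (-4.5608) = -5.9651; log[Cr³⁺] = -5.9651 / 2 = -2.9825; [Cr³⁺] = 10^(-2.9825) ≈ 0.0010 M.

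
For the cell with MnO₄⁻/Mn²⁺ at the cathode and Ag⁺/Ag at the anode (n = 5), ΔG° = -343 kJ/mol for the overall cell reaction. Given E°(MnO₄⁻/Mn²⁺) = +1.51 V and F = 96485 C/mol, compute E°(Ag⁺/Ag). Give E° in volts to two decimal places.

+0.80 V

E°cell = −ΔG°/(nF) = −(-343×10³)/((5)(96485)) = +0.711 V.
Since MnO₄⁻/Mn²⁺ is the cathode and Ag⁺/Ag the anode, E°cell = E°(MnO₄⁻/Mn²⁺) − E°(Ag⁺/Ag).
So E°(Ag⁺/Ag) = E°(MnO₄⁻/Mn²⁺) − E°cell = (+1.51) − (+0.711) = +0.80 V.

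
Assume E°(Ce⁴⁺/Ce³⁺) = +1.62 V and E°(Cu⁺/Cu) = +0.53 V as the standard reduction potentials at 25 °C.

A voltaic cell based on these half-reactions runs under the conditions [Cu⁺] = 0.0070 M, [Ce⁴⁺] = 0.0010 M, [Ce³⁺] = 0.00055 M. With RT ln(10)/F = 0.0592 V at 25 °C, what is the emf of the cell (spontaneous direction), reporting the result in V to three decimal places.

Ce⁴⁺/Ce³⁺ is the cathode (higher E°), Cu⁺/Cu the anode: E°cell = +1.62 − (+0.53) = +1.09 V, n = 1.
Overall: Ce⁴⁺(aq) + Cu(s) → Ce³⁺(aq) + Cu⁺(aq)
Q = [Ce³⁺]·[Cu⁺] / ([Ce⁴⁺]); log Q = -2.415.
E = E° − (0.0592/n) log Q = +1.09 − (0.0592/1)(-2.415) = +1.233 V.

+1.233 V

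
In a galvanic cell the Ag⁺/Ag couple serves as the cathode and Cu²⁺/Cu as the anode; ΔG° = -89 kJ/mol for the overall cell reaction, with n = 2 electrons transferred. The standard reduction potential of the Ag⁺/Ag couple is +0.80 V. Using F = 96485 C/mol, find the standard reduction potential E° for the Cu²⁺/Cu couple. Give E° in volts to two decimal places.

E°cell = −ΔG°/(nF) = −(-89×10³)/((2)(96485)) = +0.461 V.
Since Ag⁺/Ag is the cathode and Cu²⁺/Cu the anode, E°cell = E°(Ag⁺/Ag) − E°(Cu²⁺/Cu).
So E°(Cu²⁺/Cu) = E°(Ag⁺/Ag) − E°cell = (+0.80) − (+0.461) = +0.34 V.

+0.34 V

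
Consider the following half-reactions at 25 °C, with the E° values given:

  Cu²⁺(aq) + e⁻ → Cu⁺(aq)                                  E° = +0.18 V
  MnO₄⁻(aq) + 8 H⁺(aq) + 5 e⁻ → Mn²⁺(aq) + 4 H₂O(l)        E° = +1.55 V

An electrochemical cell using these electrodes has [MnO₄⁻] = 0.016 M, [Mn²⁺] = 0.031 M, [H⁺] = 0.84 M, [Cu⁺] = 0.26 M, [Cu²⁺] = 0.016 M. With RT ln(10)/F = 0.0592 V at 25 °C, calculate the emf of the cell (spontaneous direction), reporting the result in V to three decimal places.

+1.431 V

MnO₄⁻/Mn²⁺ is the cathode (higher E°), Cu²⁺/Cu⁺ the anode: E°cell = +1.55 − (+0.18) = +1.37 V, n = 5.
Overall: MnO₄⁻(aq) + 8 H⁺(aq) + 5 Cu⁺(aq) → Mn²⁺(aq) + 4 H₂O(l) + 5 Cu²⁺(aq)
Q = [Mn²⁺]·[Cu²⁺]^5 / ([MnO₄⁻]·[H⁺]^8·[Cu⁺]^5); log Q = -5.161.
E = E° − (0.0592/n) log Q = +1.37 − (0.0592/5)(-5.161) = +1.431 V.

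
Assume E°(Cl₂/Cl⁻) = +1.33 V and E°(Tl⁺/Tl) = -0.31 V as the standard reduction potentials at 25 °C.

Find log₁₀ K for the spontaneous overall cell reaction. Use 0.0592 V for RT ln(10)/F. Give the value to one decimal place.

55.4

Cathode: Cl₂/Cl⁻; anode: Tl⁺/Tl. E°cell = +1.64 V, n = 2.
log K = nE°cell / 0.0592 = (2)(+1.64) / 0.0592 = 55.4.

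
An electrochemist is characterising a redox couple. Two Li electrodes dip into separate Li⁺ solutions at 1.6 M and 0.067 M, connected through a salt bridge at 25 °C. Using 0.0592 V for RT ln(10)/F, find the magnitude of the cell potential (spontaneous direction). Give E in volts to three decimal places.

For a concentration cell E°cell = 0. The 1.6 M side is the cathode (reduction is favoured where [Li⁺] is higher).
With n = 1, E = −(0.0592/1) log([Li⁺]ₐₙ/[Li⁺]꜀ₐₜ) = −(0.0592/1) log(0.067/1.6) = −(0.0592/1)(-1.378) = +0.082 V.

+0.082 V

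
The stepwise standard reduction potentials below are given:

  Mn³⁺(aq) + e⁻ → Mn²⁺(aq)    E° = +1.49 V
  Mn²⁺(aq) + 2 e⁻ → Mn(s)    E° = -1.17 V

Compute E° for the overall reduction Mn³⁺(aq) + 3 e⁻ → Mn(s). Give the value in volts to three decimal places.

Adding the free-energy changes (−nFE°) of the two steps gives −n₃FE°₃ = −n₁FE°₁ − n₂FE°₂.
E°₃ = (1×+1.49 + 2×-1.17) / 3 = (-0.850) / 3 = -0.283 V.
Simply averaging or adding the two E° values would be wrong; the electron-weighted sum is required.

-0.283 V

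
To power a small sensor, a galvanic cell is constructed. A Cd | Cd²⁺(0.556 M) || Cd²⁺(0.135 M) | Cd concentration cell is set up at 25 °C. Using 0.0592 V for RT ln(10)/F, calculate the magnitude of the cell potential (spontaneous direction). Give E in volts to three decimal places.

+0.018 V

For a concentration cell E°cell = 0. The 0.556 M side is the cathode (reduction is favoured where [Cd²⁺] is higher).
With n = 2, E = −(0.0592/2) log([Cd²⁺]ₐₙ/[Cd²⁺]꜀ₐₜ) = −(0.0592/2) log(0.135/0.556) = −(0.0592/2)(-0.615) = +0.018 V.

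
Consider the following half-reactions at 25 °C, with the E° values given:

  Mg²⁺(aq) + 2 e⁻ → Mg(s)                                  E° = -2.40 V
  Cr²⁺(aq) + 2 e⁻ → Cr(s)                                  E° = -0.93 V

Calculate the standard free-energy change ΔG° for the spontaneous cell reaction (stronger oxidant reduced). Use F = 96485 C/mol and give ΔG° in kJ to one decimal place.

-283.7 kJ

Cr²⁺/Cr (E° = -0.93 V) is the cathode; Mg²⁺/Mg (E° = -2.40 V) is the anode, so E°cell = +1.47 V.
Balancing electrons gives n = 2 (lcm of 2 and 2).
ΔG° = −nFE° = −(2)(96485)(+1.47) = -283,666 J = -283.7 kJ.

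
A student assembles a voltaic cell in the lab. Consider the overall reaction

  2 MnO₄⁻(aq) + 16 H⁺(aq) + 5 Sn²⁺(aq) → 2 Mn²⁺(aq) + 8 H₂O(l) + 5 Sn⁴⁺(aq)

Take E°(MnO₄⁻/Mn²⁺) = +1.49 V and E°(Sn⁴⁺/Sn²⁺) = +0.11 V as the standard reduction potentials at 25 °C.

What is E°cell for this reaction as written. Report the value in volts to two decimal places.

The MnO₄⁻/Mn²⁺ couple has the higher reduction potential, so it is the cathode; Sn⁴⁺/Sn²⁺ is oxidised at the anode.
E°cell = E°(cathode) − E°(anode) = (+1.49) − (+0.11) = +1.38 V.
Since E°cell > 0, the reaction is spontaneous under standard conditions.

+1.38 V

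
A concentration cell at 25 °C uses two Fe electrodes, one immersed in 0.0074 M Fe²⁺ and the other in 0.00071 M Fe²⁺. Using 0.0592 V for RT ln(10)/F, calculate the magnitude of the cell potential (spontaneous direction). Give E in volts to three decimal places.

For a concentration cell E°cell = 0. The 0.0074 M side is the cathode (reduction is favoured where [Fe²⁺] is higher).
With n = 2, E = −(0.0592/2) log([Fe²⁺]ₐₙ/[Fe²⁺]꜀ₐₜ) = −(0.0592/2) log(0.00071/0.0074) = −(0.0592/2)(-1.018) = +0.030 V.

+0.030 V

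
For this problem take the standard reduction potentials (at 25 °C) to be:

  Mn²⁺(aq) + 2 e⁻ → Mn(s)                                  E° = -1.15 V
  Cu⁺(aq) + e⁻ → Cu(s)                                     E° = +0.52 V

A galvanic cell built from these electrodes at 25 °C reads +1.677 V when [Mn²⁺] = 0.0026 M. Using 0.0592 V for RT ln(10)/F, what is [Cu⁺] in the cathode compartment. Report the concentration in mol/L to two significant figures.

0.067 M

Cu⁺/Cu is the cathode, Mn²⁺/Mn the anode: E°cell = +1.67 V, n = 2.
Overall reaction: 2 Cu⁺(aq) + Mn(s) → 2 Cu(s) + Mn²⁺(aq); Q = [Mn²⁺]^1/[Cu⁺]^2.
From E = E° − (0.0592/n) log Q: log Q = (E° − E)·n/0.0592 = (+1.67 − (+1.677))·2/0.0592 = -0.2365.
So 2·log[Cu⁺] = 1·log(0.0026) − log Q = -2.5850 − (-0.2365) = -2.3485; log[Cu⁺] = -2.3485 / 2 = -1.1743; [Cu⁺] = 10^(-1.1743) ≈ 0.067 M.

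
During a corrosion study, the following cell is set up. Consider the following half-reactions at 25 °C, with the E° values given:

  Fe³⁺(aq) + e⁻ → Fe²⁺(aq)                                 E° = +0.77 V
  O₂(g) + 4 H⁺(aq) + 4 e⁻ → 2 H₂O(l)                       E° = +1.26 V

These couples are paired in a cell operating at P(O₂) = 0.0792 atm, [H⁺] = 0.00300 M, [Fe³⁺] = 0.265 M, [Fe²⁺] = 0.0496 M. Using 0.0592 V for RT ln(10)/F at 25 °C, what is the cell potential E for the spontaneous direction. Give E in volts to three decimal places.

O₂/H₂O is the cathode (higher E°), Fe³⁺/Fe²⁺ the anode: E°cell = +1.26 − (+0.77) = +0.49 V, n = 4.
Overall: O₂(g) + 4 H⁺(aq) + 4 Fe²⁺(aq) → 2 H₂O(l) + 4 Fe³⁺(aq)
Q = [Fe³⁺]^4 / (P(O₂)·[H⁺]^4·[Fe²⁺]^4); log Q = 14.104.
E = E° − (0.0592/n) log Q = +0.49 − (0.0592/4)(14.104) = +0.281 V.

+0.281 V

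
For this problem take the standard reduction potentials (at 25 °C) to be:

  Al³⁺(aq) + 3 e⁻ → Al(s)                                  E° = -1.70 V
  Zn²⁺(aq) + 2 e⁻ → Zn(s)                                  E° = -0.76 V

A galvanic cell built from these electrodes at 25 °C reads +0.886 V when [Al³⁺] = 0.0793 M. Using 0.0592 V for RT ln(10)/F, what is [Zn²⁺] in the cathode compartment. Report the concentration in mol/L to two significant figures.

Zn²⁺/Zn is the cathode, Al³⁺/Al the anode: E°cell = +0.94 V, n = 6.
Overall reaction: 3 Zn²⁺(aq) + 2 Al(s) → 3 Zn(s) + 2 Al³⁺(aq); Q = [Al³⁺]^2/[Zn²⁺]^3.
From E = E° − (0.0592/n) log Q: log Q = (E° − E)·n/0.0592 = (+0.94 − (+0.886))·6/0.0592 = 5.4730.
So 3·log[Zn²⁺] = 2·log(0.0793) − log Q = -2.2015 − (5.4730) = -7.6745; log[Zn²⁺] = -7.6745 / 3 = -2.5582; [Zn²⁺] = 10^(-2.5582) ≈ 0.0028 M.

0.0028 M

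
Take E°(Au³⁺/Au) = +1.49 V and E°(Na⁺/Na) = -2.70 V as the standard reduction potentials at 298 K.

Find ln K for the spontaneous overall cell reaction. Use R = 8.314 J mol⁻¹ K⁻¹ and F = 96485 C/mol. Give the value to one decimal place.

Cathode: Au³⁺/Au; anode: Na⁺/Na. E°cell = (+1.49) − (-2.70) = +4.19 V, with n = 3.
ΔG° = −nFE° = −RT ln K, so ln K = nFE°/(RT) = (3)(96485)(+4.19) / ((8.314)(298)) = 489.518.

489.5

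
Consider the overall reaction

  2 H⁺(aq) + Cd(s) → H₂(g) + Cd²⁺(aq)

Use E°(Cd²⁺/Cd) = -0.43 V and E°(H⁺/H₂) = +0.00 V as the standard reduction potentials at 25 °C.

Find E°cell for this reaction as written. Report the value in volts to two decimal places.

The H⁺/H₂ couple has the higher reduction potential, so it is the cathode; Cd²⁺/Cd is oxidised at the anode.
E°cell = E°(cathode) − E°(anode) = (+0.00) − (-0.43) = +0.43 V.

+0.43 V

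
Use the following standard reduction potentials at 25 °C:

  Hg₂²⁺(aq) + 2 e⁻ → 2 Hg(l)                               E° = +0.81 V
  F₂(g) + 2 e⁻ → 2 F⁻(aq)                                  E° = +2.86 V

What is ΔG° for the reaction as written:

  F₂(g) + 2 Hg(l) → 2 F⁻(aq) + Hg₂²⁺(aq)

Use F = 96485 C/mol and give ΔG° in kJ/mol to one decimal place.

-395.6 kJ/mol

As written, F₂/F⁻ is reduced (cathode) and Hg₂²⁺/Hg is oxidised (anode), so E°cell = (+2.86) − (+0.81) = +2.05 V.
Balancing electrons gives n = 2.
ΔG° = −nFE° = −(2)(96485)(+2.05) = -395,588 J = -395.6 kJ/mol.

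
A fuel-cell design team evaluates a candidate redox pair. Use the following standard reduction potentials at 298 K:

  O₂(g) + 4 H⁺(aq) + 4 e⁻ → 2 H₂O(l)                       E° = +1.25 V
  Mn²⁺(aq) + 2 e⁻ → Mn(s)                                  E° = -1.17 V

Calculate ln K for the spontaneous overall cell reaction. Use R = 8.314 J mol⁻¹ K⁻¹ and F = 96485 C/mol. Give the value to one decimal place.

377.0

Cathode: O₂/H₂O; anode: Mn²⁺/Mn. E°cell = (+1.25) − (-1.17) = +2.42 V, with n = 4.
ΔG° = −nFE° = −RT ln K, so ln K = nFE°/(RT) = (4)(96485)(+2.42) / ((8.314)(298)) = 376.972.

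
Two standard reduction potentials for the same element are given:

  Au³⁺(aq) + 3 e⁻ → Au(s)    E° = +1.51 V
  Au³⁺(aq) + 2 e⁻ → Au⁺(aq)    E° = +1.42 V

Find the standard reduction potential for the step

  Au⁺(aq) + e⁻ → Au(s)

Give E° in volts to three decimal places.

+1.690 V

Sequential free energies add, so n₃E°₃ = n₁E°₁ + n₂E°₂.
With n₃ = 3, and the known step contributing 2×(+1.42) V, the unknown satisfies 1·E° = 3×(+1.51) − 2×(+1.42) = +1.690.
E° = +1.690 / 1 = +1.690 V.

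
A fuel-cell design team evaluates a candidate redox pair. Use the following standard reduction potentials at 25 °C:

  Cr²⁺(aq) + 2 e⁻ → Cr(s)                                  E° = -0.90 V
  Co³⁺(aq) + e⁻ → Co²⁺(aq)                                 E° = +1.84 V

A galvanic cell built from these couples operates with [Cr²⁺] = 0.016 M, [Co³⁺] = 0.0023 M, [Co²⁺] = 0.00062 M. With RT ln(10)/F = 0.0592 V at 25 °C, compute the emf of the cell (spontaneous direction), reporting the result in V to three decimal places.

Co³⁺/Co²⁺ is the cathode (higher E°), Cr²⁺/Cr the anode: E°cell = +1.84 − (-0.90) = +2.74 V, n = 2.
Overall: 2 Co³⁺(aq) + Cr(s) → 2 Co²⁺(aq) + Cr²⁺(aq)
Q = [Co²⁺]^2·[Cr²⁺] / ([Co³⁺]^2); log Q = -2.935.
E = E° − (0.0592/n) log Q = +2.74 − (0.0592/2)(-2.935) = +2.827 V.

+2.827 V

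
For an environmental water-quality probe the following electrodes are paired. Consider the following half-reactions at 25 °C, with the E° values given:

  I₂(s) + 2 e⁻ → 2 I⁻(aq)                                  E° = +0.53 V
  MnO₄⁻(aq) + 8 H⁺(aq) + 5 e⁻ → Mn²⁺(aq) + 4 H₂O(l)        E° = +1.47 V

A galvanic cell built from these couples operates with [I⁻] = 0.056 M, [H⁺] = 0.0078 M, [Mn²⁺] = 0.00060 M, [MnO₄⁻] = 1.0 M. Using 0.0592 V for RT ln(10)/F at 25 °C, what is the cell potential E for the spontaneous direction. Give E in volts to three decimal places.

+0.704 V

MnO₄⁻/Mn²⁺ is the cathode (higher E°), I₂/I⁻ the anode: E°cell = +1.47 − (+0.53) = +0.94 V, n = 10.
Overall: 2 MnO₄⁻(aq) + 16 H⁺(aq) + 10 I⁻(aq) → 2 Mn²⁺(aq) + 8 H₂O(l) + 5 I₂(s)
Q = [Mn²⁺]^2 / ([MnO₄⁻]^2·[H⁺]^16·[I⁻]^10); log Q = 39.801.
E = E° − (0.0592/n) log Q = +0.94 − (0.0592/10)(39.801) = +0.704 V.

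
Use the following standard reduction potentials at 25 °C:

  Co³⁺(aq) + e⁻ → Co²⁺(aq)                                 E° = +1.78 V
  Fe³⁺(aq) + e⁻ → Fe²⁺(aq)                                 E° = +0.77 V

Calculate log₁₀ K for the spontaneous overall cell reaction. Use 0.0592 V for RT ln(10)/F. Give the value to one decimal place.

Cathode: Co³⁺/Co²⁺; anode: Fe³⁺/Fe²⁺. E°cell = +1.01 V, n = 1.
log K = nE°cell / 0.0592 = (1)(+1.01) / 0.0592 = 17.1.

17.1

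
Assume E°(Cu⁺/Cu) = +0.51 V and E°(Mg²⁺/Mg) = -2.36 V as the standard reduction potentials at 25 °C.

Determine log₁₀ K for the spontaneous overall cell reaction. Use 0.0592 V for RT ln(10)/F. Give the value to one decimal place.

97.0

Cathode: Cu⁺/Cu; anode: Mg²⁺/Mg. E°cell = +2.87 V, n = 2.
log K = nE°cell / 0.0592 = (2)(+2.87) / 0.0592 = 97.0.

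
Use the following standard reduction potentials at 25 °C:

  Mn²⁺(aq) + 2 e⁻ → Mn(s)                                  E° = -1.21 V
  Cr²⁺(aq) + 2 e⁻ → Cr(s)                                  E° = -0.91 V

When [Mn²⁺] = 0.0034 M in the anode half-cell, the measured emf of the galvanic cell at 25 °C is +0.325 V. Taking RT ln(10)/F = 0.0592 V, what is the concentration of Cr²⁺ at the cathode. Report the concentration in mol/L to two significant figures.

Cr²⁺/Cr is the cathode, Mn²⁺/Mn the anode: E°cell = +0.30 V, n = 2.
Overall reaction: Cr²⁺(aq) + Mn(s) → Cr(s) + Mn²⁺(aq); Q = [Mn²⁺]^1/[Cr²⁺]^1.
From E = E° − (0.0592/n) log Q: log Q = (E° − E)·n/0.0592 = (+0.30 − (+0.325))·2/0.0592 = -0.8446.
So 1·log[Cr²⁺] = 1·log(0.0034) − log Q = -2.4685 − (-0.8446) = -1.6239; [Cr²⁺] = 10^(-1.6239) ≈ 0.024 M.

0.024 M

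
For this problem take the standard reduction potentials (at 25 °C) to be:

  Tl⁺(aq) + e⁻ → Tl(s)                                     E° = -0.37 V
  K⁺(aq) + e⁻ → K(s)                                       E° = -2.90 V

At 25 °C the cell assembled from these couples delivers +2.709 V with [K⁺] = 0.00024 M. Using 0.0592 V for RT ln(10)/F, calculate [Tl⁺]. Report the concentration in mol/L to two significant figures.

Tl⁺/Tl is the cathode, K⁺/K the anode: E°cell = +2.53 V, n = 1.
Overall reaction: Tl⁺(aq) + K(s) → Tl(s) + K⁺(aq); Q = [K⁺]^1/[Tl⁺]^1.
From E = E° − (0.0592/n) log Q: log Q = (E° − E)·n/0.0592 = (+2.53 − (+2.709))·1/0.0592 = -3.0236.
So 1·log[Tl⁺] = 1·log(0.00024) − log Q = -3.6198 − (-3.0236) = -0.5962; [Tl⁺] = 10^(-0.5962) ≈ 0.25 M.

0.25 M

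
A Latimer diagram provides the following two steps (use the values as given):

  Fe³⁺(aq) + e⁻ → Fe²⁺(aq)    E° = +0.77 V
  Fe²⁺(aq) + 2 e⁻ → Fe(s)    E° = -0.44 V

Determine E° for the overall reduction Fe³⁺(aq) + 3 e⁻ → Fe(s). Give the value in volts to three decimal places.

Standard free energies of sequential steps add: ΔG°₃ = ΔG°₁ + ΔG°₂, so n₃E°₃ = n₁E°₁ + n₂E°₂.
E°₃ = (1×+0.77 + 2×-0.44) / 3 = (-0.110) / 3 = -0.037 V.

-0.037 V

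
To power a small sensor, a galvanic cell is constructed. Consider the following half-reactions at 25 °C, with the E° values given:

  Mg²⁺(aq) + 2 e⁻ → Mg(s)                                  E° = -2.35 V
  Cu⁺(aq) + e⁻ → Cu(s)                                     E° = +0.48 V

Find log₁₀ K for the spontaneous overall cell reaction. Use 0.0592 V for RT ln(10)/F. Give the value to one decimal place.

Cathode: Cu⁺/Cu; anode: Mg²⁺/Mg. E°cell = +2.83 V, n = 2.
log K = nE°cell / 0.0592 = (2)(+2.83) / 0.0592 = 95.6.

95.6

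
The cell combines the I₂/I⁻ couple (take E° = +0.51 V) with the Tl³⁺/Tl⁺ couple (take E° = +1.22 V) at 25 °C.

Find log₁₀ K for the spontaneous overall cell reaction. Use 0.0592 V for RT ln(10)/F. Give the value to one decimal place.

24.0

Cathode: Tl³⁺/Tl⁺; anode: I₂/I⁻. E°cell = +0.71 V, n = 2.
log K = nE°cell / 0.0592 = (2)(+0.71) / 0.0592 = 24.0.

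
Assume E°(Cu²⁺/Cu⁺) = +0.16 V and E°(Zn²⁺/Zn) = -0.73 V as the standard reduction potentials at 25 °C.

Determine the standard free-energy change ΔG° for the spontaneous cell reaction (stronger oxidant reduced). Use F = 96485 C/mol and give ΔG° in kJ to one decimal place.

Cu²⁺/Cu⁺ (E° = +0.16 V) is the cathode; Zn²⁺/Zn (E° = -0.73 V) is the anode, so E°cell = +0.89 V.
Balancing electrons gives n = 2 (lcm of 1 and 2).
ΔG° = −nFE° = −(2)(96485)(+0.89) = -171,743 J = -171.7 kJ.

-171.7 kJ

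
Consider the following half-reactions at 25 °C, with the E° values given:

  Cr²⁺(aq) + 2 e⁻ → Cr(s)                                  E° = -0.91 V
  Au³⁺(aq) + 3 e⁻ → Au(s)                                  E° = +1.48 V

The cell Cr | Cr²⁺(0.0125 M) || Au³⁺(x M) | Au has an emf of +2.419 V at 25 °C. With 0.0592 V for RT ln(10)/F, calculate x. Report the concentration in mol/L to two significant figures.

0.041 M

Au³⁺/Au is the cathode, Cr²⁺/Cr the anode: E°cell = +2.39 V, n = 6.
Overall reaction: 2 Au³⁺(aq) + 3 Cr(s) → 2 Au(s) + 3 Cr²⁺(aq); Q = [Cr²⁺]^3/[Au³⁺]^2.
From E = E° − (0.0592/n) log Q: log Q = (E° − E)·n/0.0592 = (+2.39 − (+2.419))·6/0.0592 = -2.9392.
So 2·log[Au³⁺] = 3·log(0.0125) − log Q = -5.7093 − (-2.9392) = -2.7701; log[Au³⁺] = -2.7701 / 2 = -1.3850; [Au³⁺] = 10^(-1.3850) ≈ 0.041 M.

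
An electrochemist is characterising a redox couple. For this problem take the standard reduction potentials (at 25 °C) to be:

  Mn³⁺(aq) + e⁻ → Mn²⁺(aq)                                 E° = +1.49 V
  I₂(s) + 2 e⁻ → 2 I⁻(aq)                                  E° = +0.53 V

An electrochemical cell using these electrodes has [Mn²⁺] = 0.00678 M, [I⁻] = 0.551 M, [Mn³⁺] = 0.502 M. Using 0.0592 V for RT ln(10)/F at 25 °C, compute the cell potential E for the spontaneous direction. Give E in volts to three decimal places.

+1.055 V

Mn³⁺/Mn²⁺ is the cathode (higher E°), I₂/I⁻ the anode: E°cell = +1.49 − (+0.53) = +0.96 V, n = 2.
Overall: 2 Mn³⁺(aq) + 2 I⁻(aq) → 2 Mn²⁺(aq) + I₂(s)
Q = [Mn²⁺]^2 / ([Mn³⁺]^2·[I⁻]^2); log Q = -3.221.
E = E° − (0.0592/n) log Q = +0.96 − (0.0592/2)(-3.221) = +1.055 V.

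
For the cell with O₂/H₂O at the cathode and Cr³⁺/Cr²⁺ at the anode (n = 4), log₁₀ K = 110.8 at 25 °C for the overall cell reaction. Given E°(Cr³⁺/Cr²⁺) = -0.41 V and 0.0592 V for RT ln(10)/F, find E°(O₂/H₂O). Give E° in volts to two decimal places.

E°cell = (0.0592/n)·log K = (0.0592/4)(110.8) = +1.640 V.
Since O₂/H₂O is the cathode and Cr³⁺/Cr²⁺ the anode, E°cell = E°(O₂/H₂O) − E°(Cr³⁺/Cr²⁺).
So E°(O₂/H₂O) = E°cell + E°(Cr³⁺/Cr²⁺) = +1.640 + (-0.41) = +1.23 V.

+1.23 V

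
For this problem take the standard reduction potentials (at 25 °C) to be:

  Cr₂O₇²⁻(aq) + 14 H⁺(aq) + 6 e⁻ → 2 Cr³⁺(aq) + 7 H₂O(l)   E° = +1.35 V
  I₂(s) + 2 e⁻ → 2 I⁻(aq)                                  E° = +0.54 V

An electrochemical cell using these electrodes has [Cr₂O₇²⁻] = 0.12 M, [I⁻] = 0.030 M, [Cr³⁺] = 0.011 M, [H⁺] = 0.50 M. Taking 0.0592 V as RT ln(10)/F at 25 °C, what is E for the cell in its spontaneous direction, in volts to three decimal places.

Cr₂O₇²⁻/Cr³⁺ is the cathode (higher E°), I₂/I⁻ the anode: E°cell = +1.35 − (+0.54) = +0.81 V, n = 6.
Overall: Cr₂O₇²⁻(aq) + 14 H⁺(aq) + 6 I⁻(aq) → 2 Cr³⁺(aq) + 7 H₂O(l) + 3 I₂(s)
Q = [Cr³⁺]^2 / ([Cr₂O₇²⁻]·[H⁺]^14·[I⁻]^6); log Q = 10.355.
E = E° − (0.0592/n) log Q = +0.81 − (0.0592/6)(10.355) = +0.708 V.

+0.708 V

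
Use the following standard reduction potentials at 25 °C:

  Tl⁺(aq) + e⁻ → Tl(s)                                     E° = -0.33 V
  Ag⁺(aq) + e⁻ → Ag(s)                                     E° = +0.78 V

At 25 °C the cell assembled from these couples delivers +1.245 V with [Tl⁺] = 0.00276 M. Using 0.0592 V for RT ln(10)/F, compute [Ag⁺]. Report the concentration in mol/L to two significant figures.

Ag⁺/Ag is the cathode, Tl⁺/Tl the anode: E°cell = +1.11 V, n = 1.
Overall reaction: Ag⁺(aq) + Tl(s) → Ag(s) + Tl⁺(aq); Q = [Tl⁺]^1/[Ag⁺]^1.
From E = E° − (0.0592/n) log Q: log Q = (E° − E)·n/0.0592 = (+1.11 − (+1.245))·1/0.0592 = -2.2804.
So 1·log[Ag⁺] = 1·log(0.00276) − log Q = -2.5591 − (-2.2804) = -0.2787; [Ag⁺] = 10^(-0.2787) ≈ 0.53 M.

0.53 M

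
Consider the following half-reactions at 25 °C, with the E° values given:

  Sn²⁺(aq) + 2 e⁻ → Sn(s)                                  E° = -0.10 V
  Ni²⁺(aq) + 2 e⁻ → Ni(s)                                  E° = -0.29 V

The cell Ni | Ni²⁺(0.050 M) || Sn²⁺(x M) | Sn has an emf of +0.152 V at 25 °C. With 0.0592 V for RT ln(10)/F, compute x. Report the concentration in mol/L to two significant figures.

Sn²⁺/Sn is the cathode, Ni²⁺/Ni the anode: E°cell = +0.19 V, n = 2.
Overall reaction: Sn²⁺(aq) + Ni(s) → Sn(s) + Ni²⁺(aq); Q = [Ni²⁺]^1/[Sn²⁺]^1.
From E = E° − (0.0592/n) log Q: log Q = (E° − E)·n/0.0592 = (+0.19 − (+0.152))·2/0.0592 = 1.2838.
So 1·log[Sn²⁺] = 1·log(0.05) − log Q = -1.3010 − (1.2838) = -2.5848; [Sn²⁺] = 10^(-2.5848) ≈ 0.0026 M.

0.0026 M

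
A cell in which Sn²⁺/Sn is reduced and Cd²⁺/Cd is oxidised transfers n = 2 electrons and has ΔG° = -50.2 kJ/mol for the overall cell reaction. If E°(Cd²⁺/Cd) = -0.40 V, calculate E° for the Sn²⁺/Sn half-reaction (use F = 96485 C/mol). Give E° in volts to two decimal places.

E°cell = −ΔG°/(nF) = −(-50.2×10³)/((2)(96485)) = +0.260 V.
Since Sn²⁺/Sn is the cathode and Cd²⁺/Cd the anode, E°cell = E°(Sn²⁺/Sn) − E°(Cd²⁺/Cd).
So E°(Sn²⁺/Sn) = E°cell + E°(Cd²⁺/Cd) = +0.260 + (-0.40) = -0.14 V.

-0.14 V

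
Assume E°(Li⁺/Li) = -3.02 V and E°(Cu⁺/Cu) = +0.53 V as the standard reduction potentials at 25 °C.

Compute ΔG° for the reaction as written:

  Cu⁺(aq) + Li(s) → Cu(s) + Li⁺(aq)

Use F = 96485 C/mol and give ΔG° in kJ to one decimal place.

As written, Cu⁺/Cu is reduced (cathode) and Li⁺/Li is oxidised (anode), so E°cell = (+0.53) − (-3.02) = +3.55 V.
Balancing electrons gives n = 1.
ΔG° = −nFE° = −(1)(96485)(+3.55) = -342,522 J = -342.5 kJ.

-342.5 kJ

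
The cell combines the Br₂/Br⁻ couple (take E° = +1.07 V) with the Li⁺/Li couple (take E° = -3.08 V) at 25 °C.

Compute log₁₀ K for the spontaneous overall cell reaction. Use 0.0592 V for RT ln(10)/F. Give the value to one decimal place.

Cathode: Br₂/Br⁻; anode: Li⁺/Li. E°cell = +4.15 V, n = 2.
log K = nE°cell / 0.0592 = (2)(+4.15) / 0.0592 = 140.2.

140.2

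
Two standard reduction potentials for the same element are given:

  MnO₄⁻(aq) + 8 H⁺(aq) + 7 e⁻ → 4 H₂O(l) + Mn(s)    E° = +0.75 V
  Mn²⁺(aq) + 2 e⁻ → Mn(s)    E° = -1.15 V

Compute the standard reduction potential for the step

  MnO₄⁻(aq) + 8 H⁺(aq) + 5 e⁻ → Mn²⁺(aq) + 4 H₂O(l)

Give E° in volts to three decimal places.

+1.510 V

Sequential free energies add, so n₃E°₃ = n₁E°₁ + n₂E°₂.
With n₃ = 7, and the known step contributing 2×(-1.15) V, the unknown satisfies 5·E° = 7×(+0.75) − 2×(-1.15) = +7.550.
E° = +7.550 / 5 = +1.510 V.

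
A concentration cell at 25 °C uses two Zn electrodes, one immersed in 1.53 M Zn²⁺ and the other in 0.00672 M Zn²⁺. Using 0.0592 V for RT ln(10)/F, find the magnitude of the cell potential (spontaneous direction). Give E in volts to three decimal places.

For a concentration cell E°cell = 0. The 1.53 M side is the cathode (reduction is favoured where [Zn²⁺] is higher).
With n = 2, E = −(0.0592/2) log([Zn²⁺]ₐₙ/[Zn²⁺]꜀ₐₜ) = −(0.0592/2) log(0.00672/1.53) = −(0.0592/2)(-2.357) = +0.070 V.

+0.070 V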